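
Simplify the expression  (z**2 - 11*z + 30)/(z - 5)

z - 6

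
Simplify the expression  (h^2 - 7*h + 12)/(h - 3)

Factor: h^2 - 7*h + 12 = (h - 3)*(h - 4)
Cancel the common factor (h - 3).

h - 4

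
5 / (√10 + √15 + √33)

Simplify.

(-75*√22 - 20*√33 + 70*√15 + 95*√10)/268

Group as (√10 + √33) + √15; multiply by (√10 + √33) - √15, then rationalise the remaining surd.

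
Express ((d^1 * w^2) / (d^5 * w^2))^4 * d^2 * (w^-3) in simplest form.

Inside the bracket: (d^-4)
Raise to the power 4: (d^-16)
Multiply by d^2 * (w^-3): add exponents.

1/(d^14*w^3)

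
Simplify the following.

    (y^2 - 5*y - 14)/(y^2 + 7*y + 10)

Factor: y^2 - 5*y - 14 = (y - 7)*(y + 2);  y^2 + 7*y + 10 = (y + 5)*(y + 2)
Cancel the common factor (y + 2).

(y - 7)/(y + 5)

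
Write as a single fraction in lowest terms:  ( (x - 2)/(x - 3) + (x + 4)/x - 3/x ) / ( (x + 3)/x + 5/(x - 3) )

Numerator: (x - 2)/(x - 3) + (x + 4)/x - 3/x = (2*x² - 4*x - 3)/(x² - 3*x)
Denominator: (x + 3)/x + 5/(x - 3) = (x² + 5*x - 9)/(x² - 3*x)
Divide: ((2*x² - 4*x - 3)/(x² - 3*x)) · ((x² - 3*x)/(x² + 5*x - 9)) = (2*x² - 4*x - 3)/(x² + 5*x - 9)

(2*x² - 4*x - 3)/(x² + 5*x - 9)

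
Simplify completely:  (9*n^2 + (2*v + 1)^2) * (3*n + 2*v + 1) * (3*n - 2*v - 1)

81*n^4 - 16*v^4 - 32*v^3 - 24*v^2 - 8*v - 1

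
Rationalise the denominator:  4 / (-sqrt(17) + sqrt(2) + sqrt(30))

(-60*sqrt(17) - 44*sqrt(30) + 180*sqrt(2) + 16*sqrt(255))/15

Group as (sqrt(2) + sqrt(30)) - sqrt(17); multiply by (sqrt(2) + sqrt(30)) + sqrt(17), then rationalise the remaining surd.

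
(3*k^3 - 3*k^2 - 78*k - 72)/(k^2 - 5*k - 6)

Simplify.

Factor: 3*k^3 - 3*k^2 - 78*k - 72 = 3*(k - 6)*(k + 1)*(k + 4);  k^2 - 5*k - 6 = (k - 6)*(k + 1)
Cancel the common factors (k + 1), (k - 6).

3*k + 12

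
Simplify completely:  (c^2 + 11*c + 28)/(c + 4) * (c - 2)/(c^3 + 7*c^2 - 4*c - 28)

1/(c + 2)

Factor: c^2 + 11*c + 28 = (c + 7)*(c + 4);  c^3 + 7*c^2 - 4*c - 28 = (c - 2)*(c + 7)*(c + 2)
Cancel the common factors (c + 7), (c - 2), (c + 4).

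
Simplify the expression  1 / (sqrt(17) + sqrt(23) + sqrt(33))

(-2*sqrt(12903) + 7*sqrt(33) + 27*sqrt(23) + 39*sqrt(17))/1515

Group as (sqrt(23) + sqrt(33)) + sqrt(17); multiply by (sqrt(23) + sqrt(33)) - sqrt(17), then rationalise the remaining surd.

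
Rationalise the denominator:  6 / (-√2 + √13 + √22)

(-198*√2 - 42*√22 + 66*√13 + 24*√143)/55

Group as (√13 + √22) - √2; multiply by (√13 + √22) + √2, then rationalise the remaining surd.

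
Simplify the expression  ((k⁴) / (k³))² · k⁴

Inside the bracket: k¹
Raise to the power 2: k²
Multiply by k⁴: add exponents.

k⁶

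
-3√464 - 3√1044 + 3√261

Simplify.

3√464 = 12*√29; 3√1044 = 18*√29; 3√261 = 9*√29
Combine: (-12 - 18 + 9)·√29 = -21*√29

-21*√29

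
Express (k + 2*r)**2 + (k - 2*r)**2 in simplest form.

2*k**2 + 8*r**2

Write as f(k,(2*r)) + f(k,-(2*r)) and expand.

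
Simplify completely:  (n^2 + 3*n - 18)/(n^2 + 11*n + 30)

(n - 3)/(n + 5)

Factor: n^2 + 3*n - 18 = (n - 3)*(n + 6);  n^2 + 11*n + 30 = (n + 5)*(n + 6)
Cancel the common factor (n + 6).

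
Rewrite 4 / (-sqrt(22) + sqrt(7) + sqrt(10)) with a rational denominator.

(20*sqrt(22) + 76*sqrt(10) + 100*sqrt(7) + 16*sqrt(385))/255

Group as (sqrt(7) + sqrt(10)) - sqrt(22); multiply by (sqrt(7) + sqrt(10)) + sqrt(22), then rationalise the remaining surd.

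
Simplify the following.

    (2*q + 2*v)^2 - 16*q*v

Expand the square and combine the 16*q*v term.

4*(q - v)^2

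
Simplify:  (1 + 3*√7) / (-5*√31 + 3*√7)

Multiply numerator and denominator by 3*√7 + 5*√31.
Denominator becomes -712; numerator becomes 3*√7 + 5*√31 + 63 + 15*√217.

(-15*√217 - 63 - 5*√31 - 3*√7)/712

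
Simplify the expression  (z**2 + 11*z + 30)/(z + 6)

z + 5

Factor: z**2 + 11*z + 30 = (z + 5)*(z + 6)
Cancel the common factor (z + 6).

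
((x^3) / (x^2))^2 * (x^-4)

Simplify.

Inside the bracket: x^1
Raise to the power 2: x^2
Multiply by (x^-4): add exponents.

x^(-2)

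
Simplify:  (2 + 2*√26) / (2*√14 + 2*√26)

(-2*√91 - √14 + √26 + 26)/12

Multiply numerator and denominator by -2*√14 + 2*√26.
Denominator becomes 48; numerator becomes -8*√91 - 4*√14 + 4*√26 + 104.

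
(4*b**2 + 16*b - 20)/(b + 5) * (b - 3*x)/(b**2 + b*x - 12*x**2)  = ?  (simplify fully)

Factor: 4*b**2 + 16*b - 20 = 4*(b + 5)*(b - 1);  b**2 + b*x - 12*x**2 = (b + 4*x)*(b - 3*x)
Cancel the common factors (b - 3*x), (b + 5).

(4*b - 4)/(b + 4*x)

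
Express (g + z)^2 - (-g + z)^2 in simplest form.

Write as f(z,g) - f(z,-g) and expand.

4*g*z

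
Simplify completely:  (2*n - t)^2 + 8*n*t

After expansion: 4*n^2 + 4*n*t + t^2 — a perfect-square trinomial.

(2*n + t)^2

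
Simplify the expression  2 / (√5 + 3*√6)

Multiply numerator and denominator by -3*√6 + √5.
Denominator becomes -49; numerator becomes -6*√6 + 2*√5.

(-2*√5 + 6*√6)/49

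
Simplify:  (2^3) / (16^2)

2^3 = 2^3; 16^2 = 2^8
Combine exponents: 2^(-5)

2^(-5)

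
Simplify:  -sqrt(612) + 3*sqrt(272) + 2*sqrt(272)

sqrt(612) = 6*sqrt(17); 3*sqrt(272) = 12*sqrt(17); 2*sqrt(272) = 8*sqrt(17)
Combine: (-6 + 12 + 8)·sqrt(17) = 14*sqrt(17)

14*sqrt(17)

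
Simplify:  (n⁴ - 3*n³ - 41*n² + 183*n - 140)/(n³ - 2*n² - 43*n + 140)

n - 1

Factor: n⁴ - 3*n³ - 41*n² + 183*n - 140 = (n - 4)·(n - 1)·(n - 5)·(n + 7);  n³ - 2*n² - 43*n + 140 = (n - 5)·(n - 4)·(n + 7)
Cancel the common factors (n - 4), (n - 5), (n + 7).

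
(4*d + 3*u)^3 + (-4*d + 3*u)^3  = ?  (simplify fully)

288*d^2*u + 54*u^3

Binomially expand both and collect terms in (3*u), (4*d).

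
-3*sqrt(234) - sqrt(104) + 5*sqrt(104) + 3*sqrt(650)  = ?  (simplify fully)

3*sqrt(234) = 9*sqrt(26); sqrt(104) = 2*sqrt(26); 5*sqrt(104) = 10*sqrt(26); 3*sqrt(650) = 15*sqrt(26)
Combine: (-9 - 2 + 10 + 15)·sqrt(26) = 14*sqrt(26)

14*sqrt(26)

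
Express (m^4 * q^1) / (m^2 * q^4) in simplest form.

Quotient: m^2 * (q^-3)

m^2/q^3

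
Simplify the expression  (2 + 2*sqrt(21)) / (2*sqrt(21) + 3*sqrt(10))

(-42 - 2*sqrt(21) + 3*sqrt(10) + 3*sqrt(210))/3

Multiply numerator and denominator by -3*sqrt(10) + 2*sqrt(21).
Denominator becomes -6; numerator becomes -6*sqrt(210) - 6*sqrt(10) + 4*sqrt(21) + 84.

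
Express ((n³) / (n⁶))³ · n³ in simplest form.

Inside the bracket: (n^-3)
Raise to the power 3: (n^-9)
Multiply by n³: add exponents.

n^(-6)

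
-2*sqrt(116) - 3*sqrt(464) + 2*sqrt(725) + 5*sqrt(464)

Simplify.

2*sqrt(116) = 4*sqrt(29); 3*sqrt(464) = 12*sqrt(29); 2*sqrt(725) = 10*sqrt(29); 5*sqrt(464) = 20*sqrt(29)
Combine: (-4 - 12 + 10 + 20)·sqrt(29) = 14*sqrt(29)

14*sqrt(29)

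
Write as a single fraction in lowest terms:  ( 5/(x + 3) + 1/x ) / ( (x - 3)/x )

Numerator: 5/(x + 3) + 1/x = (6*x + 3)/(x**2 + 3*x)
Denominator: (x - 3)/x = (x - 3)/x
Divide: ((6*x + 3)/(x**2 + 3*x)) · (x/(x - 3)) = (6*x + 3)/(x**2 - 9)

(6*x + 3)/(x**2 - 9)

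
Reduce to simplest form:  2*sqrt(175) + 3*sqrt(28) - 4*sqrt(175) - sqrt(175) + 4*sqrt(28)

2*sqrt(175) = 10*sqrt(7); 3*sqrt(28) = 6*sqrt(7); 4*sqrt(175) = 20*sqrt(7); sqrt(175) = 5*sqrt(7); 4*sqrt(28) = 8*sqrt(7)
Combine: (10 + 6 - 20 - 5 + 8)·sqrt(7) = -sqrt(7)

-sqrt(7)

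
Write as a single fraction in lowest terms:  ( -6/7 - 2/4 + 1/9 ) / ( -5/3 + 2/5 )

785/798

Numerator: -6/7 - 2/4 + 1/9 = -157/126
Denominator: -5/3 + 2/5 = -19/15
Divide: (-157/126) · (-15/19) = 785/798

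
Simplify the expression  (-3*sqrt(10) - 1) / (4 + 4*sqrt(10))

(-29 + 2*sqrt(10))/36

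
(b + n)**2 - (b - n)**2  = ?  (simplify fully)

4*b*n

Binomially expand both and collect terms in b, n.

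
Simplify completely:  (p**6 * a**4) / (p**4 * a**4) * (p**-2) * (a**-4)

a**(-4)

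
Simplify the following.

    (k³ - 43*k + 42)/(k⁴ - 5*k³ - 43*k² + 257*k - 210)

1/(k - 5)

Factor: k³ - 43*k + 42 = (k - 1)·(k - 6)·(k + 7);  k⁴ - 5*k³ - 43*k² + 257*k - 210 = (k - 5)·(k - 1)·(k + 7)·(k - 6)
Cancel the common factors (k - 6), (k + 7), (k - 1).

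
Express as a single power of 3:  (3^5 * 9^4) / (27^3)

3^4

3^5 = 3^5; 9^4 = 3^8; 27^3 = 3^9
Combine exponents: 3^4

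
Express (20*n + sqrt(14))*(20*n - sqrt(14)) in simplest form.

400*n^2 - 14

Product of conjugates: (P+Q)(P-Q) = P^2 - Q^2.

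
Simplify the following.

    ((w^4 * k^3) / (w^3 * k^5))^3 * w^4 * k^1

w^7/k^5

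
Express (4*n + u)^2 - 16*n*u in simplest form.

Expand the square and combine the 16*n*u term.

(4*n - u)^2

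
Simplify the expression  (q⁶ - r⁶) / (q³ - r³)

q³ + r³

q⁶ - r⁶ factors as (q - r)*(q + r)*(q² - q*r + r²)*(q² + q*r + r²).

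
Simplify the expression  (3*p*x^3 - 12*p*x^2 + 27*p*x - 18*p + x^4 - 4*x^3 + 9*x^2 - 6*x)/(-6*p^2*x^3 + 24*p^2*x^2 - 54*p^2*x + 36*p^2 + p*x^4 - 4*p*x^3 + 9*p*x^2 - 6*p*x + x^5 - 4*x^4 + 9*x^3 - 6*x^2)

1/(-2*p + x)

Factor: 3*p*x^3 - 12*p*x^2 + 27*p*x - 18*p + x^4 - 4*x^3 + 9*x^2 - 6*x = (x^2 - 3*x + 6)*(3*p + x)*(x - 1);  -6*p^2*x^3 + 24*p^2*x^2 - 54*p^2*x + 36*p^2 + p*x^4 - 4*p*x^3 + 9*p*x^2 - 6*p*x + x^5 - 4*x^4 + 9*x^3 - 6*x^2 = (x^2 - 3*x + 6)*(3*p + x)*(x - 1)*(-2*p + x)
Cancel the common factors (x^2 - 3*x + 6), (3*p + x), (x - 1).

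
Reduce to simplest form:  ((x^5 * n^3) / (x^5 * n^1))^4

n^8

Inside the bracket: n^2
Raise to the power 4: n^8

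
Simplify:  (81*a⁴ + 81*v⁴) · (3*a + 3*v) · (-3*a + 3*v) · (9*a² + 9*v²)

Telescope via difference of squares: ((3*v)+(3*a))((3*v)-(3*a)) = -9*a² + 9*v², then repeat with the next factor.

-6561*a⁸ + 6561*v⁸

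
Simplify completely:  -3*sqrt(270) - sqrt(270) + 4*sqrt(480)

3*sqrt(270) = 9*sqrt(30); sqrt(270) = 3*sqrt(30); 4*sqrt(480) = 16*sqrt(30)
Combine: (-9 - 3 + 16)·sqrt(30) = 4*sqrt(30)

4*sqrt(30)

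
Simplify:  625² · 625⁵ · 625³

5^40

625² = 5^8; 625⁵ = 5^20; 625³ = 5^12
Combine exponents: 5^40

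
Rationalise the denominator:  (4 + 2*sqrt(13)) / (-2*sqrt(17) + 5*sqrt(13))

(8*sqrt(17) + 4*sqrt(221) + 20*sqrt(13) + 130)/257

Multiply numerator and denominator by 2*sqrt(17) + 5*sqrt(13).
Denominator becomes 257; numerator becomes 8*sqrt(17) + 4*sqrt(221) + 20*sqrt(13) + 130.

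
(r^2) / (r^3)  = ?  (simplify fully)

Quotient: (r^-1)

1/r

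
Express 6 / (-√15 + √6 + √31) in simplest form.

(-33*√15 - 15*√31 + 60*√6 + 9*√310)/65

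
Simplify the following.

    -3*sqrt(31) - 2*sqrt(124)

3*sqrt(31) = 3*sqrt(31); 2*sqrt(124) = 4*sqrt(31)
Combine: (-3 - 4)·sqrt(31) = -7*sqrt(31)

-7*sqrt(31)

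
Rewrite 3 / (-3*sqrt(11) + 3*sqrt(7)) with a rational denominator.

(-sqrt(11) - sqrt(7))/4

Multiply numerator and denominator by 3*sqrt(7) + 3*sqrt(11).
Denominator becomes -36; numerator becomes 9*sqrt(7) + 9*sqrt(11).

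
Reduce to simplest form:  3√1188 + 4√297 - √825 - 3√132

19*√33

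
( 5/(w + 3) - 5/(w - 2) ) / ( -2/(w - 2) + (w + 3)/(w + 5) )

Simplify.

Numerator: 5/(w + 3) - 5/(w - 2) = -25/(w² + w - 6)
Denominator: -2/(w - 2) + (w + 3)/(w + 5) = (w² - w - 16)/(w² + 3*w - 10)
Divide: (-25/(w² + w - 6)) · ((w² + 3*w - 10)/(w² - w - 16)) = (-25*w - 125)/(w³ + 2*w² - 19*w - 48)

(-25*w - 125)/(w³ + 2*w² - 19*w - 48)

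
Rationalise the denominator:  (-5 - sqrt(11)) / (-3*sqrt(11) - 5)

(4 + 5*sqrt(11))/37

Multiply numerator and denominator by -5 + 3*sqrt(11).
Denominator becomes -74; numerator becomes -10*sqrt(11) - 8.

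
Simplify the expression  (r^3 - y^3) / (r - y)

Apply the difference-of-cubes factorisation and cancel (r - y).

r^2 + r*y + y^2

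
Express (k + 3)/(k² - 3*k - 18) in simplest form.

Factor: k² - 3*k - 18 = (k - 6)·(k + 3)
Cancel the common factor (k + 3).

1/(k - 6)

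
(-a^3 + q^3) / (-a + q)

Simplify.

a^2 + a*q + q^2

Factor as (a-b)(a^2+ab+b^2) with a=q, b=a.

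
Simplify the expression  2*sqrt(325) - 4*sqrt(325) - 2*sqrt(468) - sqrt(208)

2*sqrt(325) = 10*sqrt(13); 4*sqrt(325) = 20*sqrt(13); 2*sqrt(468) = 12*sqrt(13); sqrt(208) = 4*sqrt(13)
Combine: (10 - 20 - 12 - 4)·sqrt(13) = -26*sqrt(13)

-26*sqrt(13)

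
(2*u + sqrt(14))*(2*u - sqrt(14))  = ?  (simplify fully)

4*u^2 - 14

Difference of squares with P = 2*u, Q = sqrt(14).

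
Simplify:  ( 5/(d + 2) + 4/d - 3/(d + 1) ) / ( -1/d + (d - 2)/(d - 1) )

Numerator: 5/(d + 2) + 4/d - 3/(d + 1) = (6*d² + 11*d + 8)/(d³ + 3*d² + 2*d)
Denominator: -1/d + (d - 2)/(d - 1) = (d² - 3*d + 1)/(d² - d)
Divide: ((6*d² + 11*d + 8)/(d³ + 3*d² + 2*d)) · ((d² - d)/(d² - 3*d + 1)) = (6*d³ + 5*d² - 3*d - 8)/(d⁴ - 6*d² - 3*d + 2)

(6*d³ + 5*d² - 3*d - 8)/(d⁴ - 6*d² - 3*d + 2)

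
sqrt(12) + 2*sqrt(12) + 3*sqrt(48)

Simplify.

sqrt(12) = 2*sqrt(3); 2*sqrt(12) = 4*sqrt(3); 3*sqrt(48) = 12*sqrt(3)
Combine: (2 + 4 + 12)·sqrt(3) = 18*sqrt(3)

18*sqrt(3)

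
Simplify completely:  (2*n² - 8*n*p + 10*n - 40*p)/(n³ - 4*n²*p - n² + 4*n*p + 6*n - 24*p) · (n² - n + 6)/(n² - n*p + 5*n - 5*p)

-2/(-n + p)

Factor: 2*n² - 8*n*p + 10*n - 40*p = 2·(n + 5)·(n - 4*p);  n³ - 4*n²*p - n² + 4*n*p + 6*n - 24*p = (n² - n + 6)·(n - 4*p);  n² - n*p + 5*n - 5*p = (n - p)·(n + 5)
Cancel the common factors (n² - n + 6), (n - 4*p), (n + 5).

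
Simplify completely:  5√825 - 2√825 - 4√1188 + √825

5√825 = 25*√33; 2√825 = 10*√33; 4√1188 = 24*√33; √825 = 5*√33
Combine: (25 - 10 - 24 + 5)·√33 = -4*√33

-4*√33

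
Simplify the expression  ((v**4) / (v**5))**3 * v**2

1/v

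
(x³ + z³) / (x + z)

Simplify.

Apply the sum-of-cubes factorisation and cancel (x + z).

x² - x*z + z²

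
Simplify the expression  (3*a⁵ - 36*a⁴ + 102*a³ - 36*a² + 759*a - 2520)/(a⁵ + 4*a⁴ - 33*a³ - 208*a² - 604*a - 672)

(3*a² - 24*a + 45)/(a² + 8*a + 12)

Factor: 3*a⁵ - 36*a⁴ + 102*a³ - 36*a² + 759*a - 2520 = 3·(a - 3)·(a² + 3*a + 8)·(a - 5)·(a - 7);  a⁵ + 4*a⁴ - 33*a³ - 208*a² - 604*a - 672 = (a - 7)·(a + 6)·(a² + 3*a + 8)·(a + 2)
Cancel the common factors (a² + 3*a + 8), (a - 7).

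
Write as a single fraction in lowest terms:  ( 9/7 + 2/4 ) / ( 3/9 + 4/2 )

75/98

Numerator: 9/7 + 2/4 = 25/14
Denominator: 3/9 + 4/2 = 7/3
Divide: (25/14) · (3/7) = 75/98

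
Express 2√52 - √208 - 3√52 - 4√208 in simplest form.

2√52 = 4*√13; √208 = 4*√13; 3√52 = 6*√13; 4√208 = 16*√13
Combine: (4 - 4 - 6 - 16)·√13 = -22*√13

-22*√13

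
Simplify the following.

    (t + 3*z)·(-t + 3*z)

Difference of squares with P = 3*z, Q = t.

-t² + 9*z²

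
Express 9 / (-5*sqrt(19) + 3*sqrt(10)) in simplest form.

(-45*sqrt(19) - 27*sqrt(10))/385

Multiply numerator and denominator by 3*sqrt(10) + 5*sqrt(19).
Denominator becomes -385; numerator becomes 27*sqrt(10) + 45*sqrt(19).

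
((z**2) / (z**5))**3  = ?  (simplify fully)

Inside the bracket: (z**-3)
Raise to the power 3: (z**-9)

z**(-9)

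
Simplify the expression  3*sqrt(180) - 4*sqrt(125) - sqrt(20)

-4*sqrt(5)

3*sqrt(180) = 18*sqrt(5); 4*sqrt(125) = 20*sqrt(5); sqrt(20) = 2*sqrt(5)
Combine: (18 - 20 - 2)·sqrt(5) = -4*sqrt(5)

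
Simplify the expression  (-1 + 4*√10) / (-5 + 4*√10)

(16*√10 + 155)/135

Multiply numerator and denominator by -4*√10 - 5.
Denominator becomes -135; numerator becomes -155 - 16*√10.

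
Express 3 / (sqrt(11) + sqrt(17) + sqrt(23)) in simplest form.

(-2*sqrt(4301) + 5*sqrt(23) + 17*sqrt(17) + 29*sqrt(11))/241

Group as (sqrt(11) + sqrt(23)) + sqrt(17); multiply by (sqrt(11) + sqrt(23)) - sqrt(17), then rationalise the remaining surd.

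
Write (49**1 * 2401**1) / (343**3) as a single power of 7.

49**1 = 7**2; 2401**1 = 7**4; 343**3 = 7**9
Combine exponents: 7**(-3)

7**(-3)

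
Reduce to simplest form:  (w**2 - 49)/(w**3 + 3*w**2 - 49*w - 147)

Factor: w**2 - 49 = (w - 7)*(w + 7);  w**3 + 3*w**2 - 49*w - 147 = (w + 3)*(w + 7)*(w - 7)
Cancel the common factors (w + 7), (w - 7).

1/(w + 3)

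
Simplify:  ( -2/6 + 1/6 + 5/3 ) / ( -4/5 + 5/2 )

15/17

Numerator: -2/6 + 1/6 + 5/3 = 3/2
Denominator: -4/5 + 5/2 = 17/10
Divide: (3/2) · (10/17) = 15/17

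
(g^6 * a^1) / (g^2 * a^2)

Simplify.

g^4/a

Quotient: g^4 * (a^-1)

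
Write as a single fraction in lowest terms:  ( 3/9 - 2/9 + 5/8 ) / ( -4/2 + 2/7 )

-371/864

Numerator: 3/9 - 2/9 + 5/8 = 53/72
Denominator: -4/2 + 2/7 = -12/7
Divide: (53/72) · (-7/12) = -371/864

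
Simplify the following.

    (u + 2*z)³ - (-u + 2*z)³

Only the odd-power cross terms survive.

2*u*(u² + 12*z²)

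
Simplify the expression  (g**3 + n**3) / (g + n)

g**2 - g*n + n**2

n**3 + g**3 = (g + n)(g**2 - g*n + n**2).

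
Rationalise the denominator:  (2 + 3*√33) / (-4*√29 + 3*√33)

Multiply numerator and denominator by 3*√33 + 4*√29.
Denominator becomes -167; numerator becomes 6*√33 + 8*√29 + 297 + 12*√957.

(-12*√957 - 297 - 8*√29 - 6*√33)/167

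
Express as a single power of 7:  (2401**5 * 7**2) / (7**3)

7**19

2401**5 = 7**20; 7**2 = 7**2; 7**3 = 7**3
Combine exponents: 7**19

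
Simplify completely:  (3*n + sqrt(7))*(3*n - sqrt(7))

9*n**2 - 7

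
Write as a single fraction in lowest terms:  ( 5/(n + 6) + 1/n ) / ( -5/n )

(-6*n - 6)/(5*n + 30)

Numerator: 5/(n + 6) + 1/n = (6*n + 6)/(n^2 + 6*n)
Denominator: -5/n = -5/n
Divide: ((6*n + 6)/(n^2 + 6*n)) · (-n/5) = (-6*n - 6)/(5*n + 30)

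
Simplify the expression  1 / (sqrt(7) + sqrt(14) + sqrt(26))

(-28*sqrt(13) - 5*sqrt(26) + 19*sqrt(14) + 33*sqrt(7))/367

Group as (sqrt(7) + sqrt(26)) + sqrt(14); multiply by (sqrt(7) + sqrt(26)) - sqrt(14), then rationalise the remaining surd.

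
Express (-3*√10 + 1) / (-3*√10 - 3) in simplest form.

(-4*√10 + 31)/27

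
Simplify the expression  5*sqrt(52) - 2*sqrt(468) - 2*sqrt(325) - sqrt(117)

-15*sqrt(13)

5*sqrt(52) = 10*sqrt(13); 2*sqrt(468) = 12*sqrt(13); 2*sqrt(325) = 10*sqrt(13); sqrt(117) = 3*sqrt(13)
Combine: (10 - 12 - 10 - 3)·sqrt(13) = -15*sqrt(13)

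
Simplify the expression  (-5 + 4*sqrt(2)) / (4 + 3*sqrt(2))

(-31*sqrt(2) + 44)/2

Multiply numerator and denominator by -3*sqrt(2) + 4.
Denominator becomes -2; numerator becomes -44 + 31*sqrt(2).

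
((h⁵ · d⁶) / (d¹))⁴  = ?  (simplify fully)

Inside the bracket: h⁵ · d⁵
Raise to the power 4: h^20 · d^20

d^20*h^20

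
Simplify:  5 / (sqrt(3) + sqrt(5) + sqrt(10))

Group as (sqrt(3) + sqrt(10)) + sqrt(5); multiply by (sqrt(3) + sqrt(10)) - sqrt(5), then rationalise the remaining surd.

(-25*sqrt(6) - 5*sqrt(10) + 20*sqrt(5) + 30*sqrt(3))/28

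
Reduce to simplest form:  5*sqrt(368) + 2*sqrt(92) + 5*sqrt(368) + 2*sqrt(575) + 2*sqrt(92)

58*sqrt(23)

5*sqrt(368) = 20*sqrt(23); 2*sqrt(92) = 4*sqrt(23); 5*sqrt(368) = 20*sqrt(23); 2*sqrt(575) = 10*sqrt(23); 2*sqrt(92) = 4*sqrt(23)
Combine: (20 + 4 + 20 + 10 + 4)·sqrt(23) = 58*sqrt(23)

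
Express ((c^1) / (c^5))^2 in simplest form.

Inside the bracket: (c^-4)
Raise to the power 2: (c^-8)

c^(-8)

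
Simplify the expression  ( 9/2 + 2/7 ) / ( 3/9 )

Numerator: 9/2 + 2/7 = 67/14
Denominator: 3/9 = 1/3
Divide: (67/14) · (3) = 201/14

201/14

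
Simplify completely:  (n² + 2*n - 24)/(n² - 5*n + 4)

(n + 6)/(n - 1)

Factor: n² + 2*n - 24 = (n + 6)·(n - 4);  n² - 5*n + 4 = (n - 4)·(n - 1)
Cancel the common factor (n - 4).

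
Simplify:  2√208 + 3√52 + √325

2√208 = 8*√13; 3√52 = 6*√13; √325 = 5*√13
Combine: (8 + 6 + 5)·√13 = 19*√13

19*√13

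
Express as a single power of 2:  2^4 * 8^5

2^19

2^4 = 2^4; 8^5 = 2^15
Combine exponents: 2^19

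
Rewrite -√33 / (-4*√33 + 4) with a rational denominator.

Multiply numerator and denominator by 4 + 4*√33.
Denominator becomes -512; numerator becomes -132 - 4*√33.

(√33 + 33)/128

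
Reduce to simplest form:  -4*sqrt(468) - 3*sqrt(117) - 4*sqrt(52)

-41*sqrt(13)

4*sqrt(468) = 24*sqrt(13); 3*sqrt(117) = 9*sqrt(13); 4*sqrt(52) = 8*sqrt(13)
Combine: (-24 - 9 - 8)·sqrt(13) = -41*sqrt(13)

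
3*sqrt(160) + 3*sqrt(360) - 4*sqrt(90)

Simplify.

18*sqrt(10)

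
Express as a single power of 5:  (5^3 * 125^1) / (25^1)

5^4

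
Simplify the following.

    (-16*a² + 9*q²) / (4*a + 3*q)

Factor (3*q)^2 - (4*a)^2 and cancel (4*a + 3*q).

-4*a + 3*q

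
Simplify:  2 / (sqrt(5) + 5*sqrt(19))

(-sqrt(5) + 5*sqrt(19))/235

Multiply numerator and denominator by -5*sqrt(19) + sqrt(5).
Denominator becomes -470; numerator becomes -10*sqrt(19) + 2*sqrt(5).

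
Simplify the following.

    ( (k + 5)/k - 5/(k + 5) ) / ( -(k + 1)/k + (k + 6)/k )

Numerator: (k + 5)/k - 5/(k + 5) = (k^2 + 5*k + 25)/(k^2 + 5*k)
Denominator: -(k + 1)/k + (k + 6)/k = 5/k
Divide: ((k^2 + 5*k + 25)/(k^2 + 5*k)) · (k/5) = (k^2 + 5*k + 25)/(5*k + 25)

(k^2 + 5*k + 25)/(5*k + 25)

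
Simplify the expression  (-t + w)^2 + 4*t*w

(t + w)^2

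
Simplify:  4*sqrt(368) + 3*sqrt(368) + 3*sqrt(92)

4*sqrt(368) = 16*sqrt(23); 3*sqrt(368) = 12*sqrt(23); 3*sqrt(92) = 6*sqrt(23)
Combine: (16 + 12 + 6)·sqrt(23) = 34*sqrt(23)

34*sqrt(23)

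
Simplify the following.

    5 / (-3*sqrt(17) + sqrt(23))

Multiply numerator and denominator by sqrt(23) + 3*sqrt(17).
Denominator becomes -130; numerator becomes 5*sqrt(23) + 15*sqrt(17).

(-3*sqrt(17) - sqrt(23))/26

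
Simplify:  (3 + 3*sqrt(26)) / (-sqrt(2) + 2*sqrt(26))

(sqrt(2) + 2*sqrt(13) + 2*sqrt(26) + 52)/34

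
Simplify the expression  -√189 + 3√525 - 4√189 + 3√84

√189 = 3*√21; 3√525 = 15*√21; 4√189 = 12*√21; 3√84 = 6*√21
Combine: (-3 + 15 - 12 + 6)·√21 = 6*√21

6*√21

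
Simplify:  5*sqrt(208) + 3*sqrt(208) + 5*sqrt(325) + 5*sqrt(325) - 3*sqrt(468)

5*sqrt(208) = 20*sqrt(13); 3*sqrt(208) = 12*sqrt(13); 5*sqrt(325) = 25*sqrt(13); 5*sqrt(325) = 25*sqrt(13); 3*sqrt(468) = 18*sqrt(13)
Combine: (20 + 12 + 25 + 25 - 18)·sqrt(13) = 64*sqrt(13)

64*sqrt(13)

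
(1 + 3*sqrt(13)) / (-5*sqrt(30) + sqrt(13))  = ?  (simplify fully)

(-15*sqrt(390) - 39 - 5*sqrt(30) - sqrt(13))/737

Multiply numerator and denominator by sqrt(13) + 5*sqrt(30).
Denominator becomes -737; numerator becomes sqrt(13) + 5*sqrt(30) + 39 + 15*sqrt(390).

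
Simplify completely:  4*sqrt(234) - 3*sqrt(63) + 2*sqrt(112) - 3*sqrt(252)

-19*sqrt(7) + 12*sqrt(26)

4*sqrt(234) = 12*sqrt(26); 3*sqrt(63) = 9*sqrt(7); 2*sqrt(112) = 8*sqrt(7); 3*sqrt(252) = 18*sqrt(7)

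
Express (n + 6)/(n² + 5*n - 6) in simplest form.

1/(n - 1)

Factor: n² + 5*n - 6 = (n - 1)·(n + 6)
Cancel the common factor (n + 6).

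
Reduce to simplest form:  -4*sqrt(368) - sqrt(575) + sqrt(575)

-16*sqrt(23)

4*sqrt(368) = 16*sqrt(23); sqrt(575) = 5*sqrt(23); sqrt(575) = 5*sqrt(23)
Combine: (-16 - 5 + 5)·sqrt(23) = -16*sqrt(23)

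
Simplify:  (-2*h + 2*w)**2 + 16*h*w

4*(h + w)**2

After expansion: 4*h**2 + 8*h*w + 4*w**2 — a perfect-square trinomial.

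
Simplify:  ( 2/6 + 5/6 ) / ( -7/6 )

-1

Numerator: 2/6 + 5/6 = 7/6
Denominator: -7/6 = -7/6
Divide: (7/6) · (-6/7) = -1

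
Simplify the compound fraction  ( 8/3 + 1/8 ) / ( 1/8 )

67/3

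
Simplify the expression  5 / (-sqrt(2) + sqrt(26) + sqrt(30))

(-135*sqrt(2) - 5*sqrt(30) + 15*sqrt(26) + 10*sqrt(390))/102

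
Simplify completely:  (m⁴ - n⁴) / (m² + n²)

Difference of fourth powers: factor out (m² + n²).

m² - n²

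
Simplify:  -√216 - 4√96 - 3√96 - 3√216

-52*√6

√216 = 6*√6; 4√96 = 16*√6; 3√96 = 12*√6; 3√216 = 18*√6
Combine: (-6 - 16 - 12 - 18)·√6 = -52*√6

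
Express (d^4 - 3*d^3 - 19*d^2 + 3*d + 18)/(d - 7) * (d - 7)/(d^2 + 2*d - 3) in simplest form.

Factor: d^4 - 3*d^3 - 19*d^2 + 3*d + 18 = (d - 1)*(d + 3)*(d - 6)*(d + 1);  d^2 + 2*d - 3 = (d - 1)*(d + 3)
Cancel the common factors (d - 7), (d - 1), (d + 3).

d^2 - 5*d - 6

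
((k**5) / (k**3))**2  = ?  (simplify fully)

k**4

Inside the bracket: k**2
Raise to the power 2: k**4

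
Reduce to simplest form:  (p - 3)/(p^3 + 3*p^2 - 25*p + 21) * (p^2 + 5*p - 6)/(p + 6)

1/(p + 7)

Factor: p^3 + 3*p^2 - 25*p + 21 = (p - 3)*(p - 1)*(p + 7);  p^2 + 5*p - 6 = (p - 1)*(p + 6)
Cancel the common factors (p - 3), (p + 6), (p - 1).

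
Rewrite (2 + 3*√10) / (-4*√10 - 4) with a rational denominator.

Multiply numerator and denominator by -4 + 4*√10.
Denominator becomes -144; numerator becomes -4*√10 + 112.

(-28 + √10)/36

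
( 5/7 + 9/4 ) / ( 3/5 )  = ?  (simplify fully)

415/84

Numerator: 5/7 + 9/4 = 83/28
Denominator: 3/5 = 3/5
Divide: (83/28) · (5/3) = 415/84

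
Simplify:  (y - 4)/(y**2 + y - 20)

1/(y + 5)

Factor: y**2 + y - 20 = (y - 4)*(y + 5)
Cancel the common factor (y - 4).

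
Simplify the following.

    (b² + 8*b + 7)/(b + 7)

b + 1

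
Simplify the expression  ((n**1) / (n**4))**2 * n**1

Inside the bracket: (n**-3)
Raise to the power 2: (n**-6)
Multiply by n**1: add exponents.

n**(-5)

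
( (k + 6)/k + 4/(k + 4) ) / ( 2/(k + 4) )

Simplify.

Numerator: (k + 6)/k + 4/(k + 4) = (k^2 + 14*k + 24)/(k^2 + 4*k)
Denominator: 2/(k + 4) = 2/(k + 4)
Divide: ((k^2 + 14*k + 24)/(k^2 + 4*k)) · (k/2 + 2) = (k^2 + 14*k + 24)/(2*k)

(k^2 + 14*k + 24)/(2*k)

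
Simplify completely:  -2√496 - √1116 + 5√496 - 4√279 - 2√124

-10*√31

2√496 = 8*√31; √1116 = 6*√31; 5√496 = 20*√31; 4√279 = 12*√31; 2√124 = 4*√31
Combine: (-8 - 6 + 20 - 12 - 4)·√31 = -10*√31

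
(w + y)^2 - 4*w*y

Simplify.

Expand the square and combine the 4*w*y term.

(w - y)^2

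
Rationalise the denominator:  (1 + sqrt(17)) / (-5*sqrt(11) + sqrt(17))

Multiply numerator and denominator by sqrt(17) + 5*sqrt(11).
Denominator becomes -258; numerator becomes sqrt(17) + 5*sqrt(11) + 17 + 5*sqrt(187).

(-5*sqrt(187) - 17 - 5*sqrt(11) - sqrt(17))/258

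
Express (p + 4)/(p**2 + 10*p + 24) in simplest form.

1/(p + 6)

Factor: p**2 + 10*p + 24 = (p + 4)*(p + 6)
Cancel the common factor (p + 4).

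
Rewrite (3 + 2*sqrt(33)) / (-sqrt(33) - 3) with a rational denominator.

(-19 + sqrt(33))/8

Multiply numerator and denominator by -3 + sqrt(33).
Denominator becomes -24; numerator becomes -3*sqrt(33) + 57.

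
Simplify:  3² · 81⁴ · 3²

3^20

3² = 3^2; 81⁴ = 3^16; 3² = 3^2
Combine exponents: 3^20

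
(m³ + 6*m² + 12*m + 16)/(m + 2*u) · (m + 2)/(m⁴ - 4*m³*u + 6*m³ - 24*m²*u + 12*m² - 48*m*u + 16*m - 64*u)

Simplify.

(-m - 2)/(-m² + 2*m*u + 8*u²)

Factor: m³ + 6*m² + 12*m + 16 = (m² + 2*m + 4)·(m + 4);  m⁴ - 4*m³*u + 6*m³ - 24*m²*u + 12*m² - 48*m*u + 16*m - 64*u = (m - 4*u)·(m + 4)·(m² + 2*m + 4)
Cancel the common factors (m² + 2*m + 4), (m + 4).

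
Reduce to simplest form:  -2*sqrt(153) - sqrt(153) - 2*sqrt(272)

2*sqrt(153) = 6*sqrt(17); sqrt(153) = 3*sqrt(17); 2*sqrt(272) = 8*sqrt(17)
Combine: (-6 - 3 - 8)·sqrt(17) = -17*sqrt(17)

-17*sqrt(17)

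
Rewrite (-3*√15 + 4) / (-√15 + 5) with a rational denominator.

Multiply numerator and denominator by √15 + 5.
Denominator becomes 10; numerator becomes -11*√15 - 25.

(-11*√15 - 25)/10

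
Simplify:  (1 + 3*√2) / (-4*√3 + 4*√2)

Multiply numerator and denominator by 4*√2 + 4*√3.
Denominator becomes -16; numerator becomes 4*√2 + 4*√3 + 24 + 12*√6.

(-3*√6 - 6 - √3 - √2)/4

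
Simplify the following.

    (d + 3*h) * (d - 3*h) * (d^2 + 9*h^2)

d^4 - 81*h^4

Pair the conjugate factors: (d+(3*h))(d-(3*h)) = d^2 - 9*h^2, then repeat with the next factor.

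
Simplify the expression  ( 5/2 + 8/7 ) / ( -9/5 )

Numerator: 5/2 + 8/7 = 51/14
Denominator: -9/5 = -9/5
Divide: (51/14) · (-5/9) = -85/42

-85/42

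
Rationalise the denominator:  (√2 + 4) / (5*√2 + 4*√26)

Multiply numerator and denominator by -4*√26 + 5*√2.
Denominator becomes -366; numerator becomes -16*√26 - 8*√13 + 10 + 20*√2.

(-10*√2 - 5 + 4*√13 + 8*√26)/183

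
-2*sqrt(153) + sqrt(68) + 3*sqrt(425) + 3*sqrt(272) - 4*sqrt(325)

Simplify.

-20*sqrt(13) + 23*sqrt(17)

2*sqrt(153) = 6*sqrt(17); sqrt(68) = 2*sqrt(17); 3*sqrt(425) = 15*sqrt(17); 3*sqrt(272) = 12*sqrt(17); 4*sqrt(325) = 20*sqrt(13)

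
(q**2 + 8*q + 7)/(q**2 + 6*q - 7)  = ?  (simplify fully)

(q + 1)/(q - 1)

Factor: q**2 + 8*q + 7 = (q + 1)*(q + 7);  q**2 + 6*q - 7 = (q + 7)*(q - 1)
Cancel the common factor (q + 7).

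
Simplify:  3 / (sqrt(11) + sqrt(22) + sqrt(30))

Group as (sqrt(11) + sqrt(30)) + sqrt(22); multiply by (sqrt(11) + sqrt(30)) - sqrt(22), then rationalise the remaining surd.

(-132*sqrt(15) + 9*sqrt(30) + 57*sqrt(22) + 123*sqrt(11))/959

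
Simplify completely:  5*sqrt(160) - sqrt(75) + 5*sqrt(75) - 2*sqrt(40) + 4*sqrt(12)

28*sqrt(3) + 16*sqrt(10)

5*sqrt(160) = 20*sqrt(10); sqrt(75) = 5*sqrt(3); 5*sqrt(75) = 25*sqrt(3); 2*sqrt(40) = 4*sqrt(10); 4*sqrt(12) = 8*sqrt(3)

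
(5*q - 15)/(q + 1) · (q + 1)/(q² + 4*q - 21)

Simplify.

5/(q + 7)

Factor: 5*q - 15 = 5·(q - 3);  q² + 4*q - 21 = (q - 3)·(q + 7)
Cancel the common factors (q + 1), (q - 3).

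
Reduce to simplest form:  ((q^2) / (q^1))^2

Inside the bracket: q^1
Raise to the power 2: q^2

q^2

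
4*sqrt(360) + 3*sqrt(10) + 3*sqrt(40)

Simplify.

4*sqrt(360) = 24*sqrt(10); 3*sqrt(10) = 3*sqrt(10); 3*sqrt(40) = 6*sqrt(10)
Combine: (24 + 3 + 6)·sqrt(10) = 33*sqrt(10)

33*sqrt(10)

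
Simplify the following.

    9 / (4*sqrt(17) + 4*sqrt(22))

Multiply numerator and denominator by -4*sqrt(22) + 4*sqrt(17).
Denominator becomes -80; numerator becomes -36*sqrt(22) + 36*sqrt(17).

(-9*sqrt(17) + 9*sqrt(22))/20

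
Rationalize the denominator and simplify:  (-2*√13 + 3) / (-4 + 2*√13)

(-20 - √13)/18

Multiply numerator and denominator by -2*√13 - 4.
Denominator becomes -36; numerator becomes 2*√13 + 40.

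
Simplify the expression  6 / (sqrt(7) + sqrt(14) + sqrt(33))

(-21*sqrt(66) - 18*sqrt(33) + 39*sqrt(14) + 60*sqrt(7))/62

Group as (sqrt(7) + sqrt(33)) + sqrt(14); multiply by (sqrt(7) + sqrt(33)) - sqrt(14), then rationalise the remaining surd.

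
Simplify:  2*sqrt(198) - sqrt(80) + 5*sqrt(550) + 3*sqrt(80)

8*sqrt(5) + 31*sqrt(22)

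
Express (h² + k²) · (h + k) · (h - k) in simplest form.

(h+k)(h-k) = h² - k²; continue pairing.

h⁴ - k⁴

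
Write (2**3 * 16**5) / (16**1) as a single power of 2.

2**3 = 2**3; 16**5 = 2**20; 16**1 = 2**4
Combine exponents: 2**19

2**19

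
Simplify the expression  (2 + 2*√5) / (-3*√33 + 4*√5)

(-6*√165 - 40 - 6*√33 - 8*√5)/217

Multiply numerator and denominator by 4*√5 + 3*√33.
Denominator becomes -217; numerator becomes 8*√5 + 6*√33 + 40 + 6*√165.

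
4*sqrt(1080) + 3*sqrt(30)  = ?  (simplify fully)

27*sqrt(30)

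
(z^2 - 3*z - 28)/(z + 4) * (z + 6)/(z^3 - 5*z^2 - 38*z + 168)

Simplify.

1/(z - 4)

Factor: z^2 - 3*z - 28 = (z - 7)*(z + 4);  z^3 - 5*z^2 - 38*z + 168 = (z - 7)*(z - 4)*(z + 6)
Cancel the common factors (z + 6), (z + 4), (z - 7).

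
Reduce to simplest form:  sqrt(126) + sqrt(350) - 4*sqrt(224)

-8*sqrt(14)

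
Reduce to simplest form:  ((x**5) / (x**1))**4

x**16

Inside the bracket: x**4
Raise to the power 4: x**16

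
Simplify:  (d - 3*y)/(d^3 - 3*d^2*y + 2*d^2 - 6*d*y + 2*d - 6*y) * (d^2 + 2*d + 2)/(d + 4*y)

Factor: d^3 - 3*d^2*y + 2*d^2 - 6*d*y + 2*d - 6*y = (d^2 + 2*d + 2)*(d - 3*y)
Cancel the common factors (d^2 + 2*d + 2), (d - 3*y).

1/(d + 4*y)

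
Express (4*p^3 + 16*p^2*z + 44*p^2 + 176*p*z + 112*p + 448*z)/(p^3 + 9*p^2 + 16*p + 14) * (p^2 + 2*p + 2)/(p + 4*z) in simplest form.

Factor: 4*p^3 + 16*p^2*z + 44*p^2 + 176*p*z + 112*p + 448*z = 4*(p + 4)*(p + 7)*(p + 4*z);  p^3 + 9*p^2 + 16*p + 14 = (p + 7)*(p^2 + 2*p + 2)
Cancel the common factors (p^2 + 2*p + 2), (p + 7), (p + 4*z).

4*p + 16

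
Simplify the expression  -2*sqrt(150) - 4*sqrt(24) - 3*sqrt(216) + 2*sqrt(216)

-24*sqrt(6)

2*sqrt(150) = 10*sqrt(6); 4*sqrt(24) = 8*sqrt(6); 3*sqrt(216) = 18*sqrt(6); 2*sqrt(216) = 12*sqrt(6)
Combine: (-10 - 8 - 18 + 12)·sqrt(6) = -24*sqrt(6)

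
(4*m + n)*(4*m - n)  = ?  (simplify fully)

(4*m)^2 - (n)^2 = 16*m^2 - n^2.

16*m^2 - n^2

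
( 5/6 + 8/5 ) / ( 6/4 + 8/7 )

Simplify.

511/555

Numerator: 5/6 + 8/5 = 73/30
Denominator: 6/4 + 8/7 = 37/14
Divide: (73/30) · (14/37) = 511/555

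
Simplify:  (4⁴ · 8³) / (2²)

2^15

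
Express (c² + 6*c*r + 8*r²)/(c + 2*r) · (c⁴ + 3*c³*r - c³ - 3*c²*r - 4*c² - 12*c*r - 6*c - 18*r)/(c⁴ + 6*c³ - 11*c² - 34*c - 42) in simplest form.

(c² + 7*c*r + 12*r²)/(c + 7)

Factor: c² + 6*c*r + 8*r² = (c + 2*r)·(c + 4*r);  c⁴ + 3*c³*r - c³ - 3*c²*r - 4*c² - 12*c*r - 6*c - 18*r = (c - 3)·(c² + 2*c + 2)·(c + 3*r);  c⁴ + 6*c³ - 11*c² - 34*c - 42 = (c + 7)·(c - 3)·(c² + 2*c + 2)
Cancel the common factors (c² + 2*c + 2), (c - 3), (c + 2*r).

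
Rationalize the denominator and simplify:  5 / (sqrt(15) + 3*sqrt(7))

(-5*sqrt(15) + 15*sqrt(7))/48

Multiply numerator and denominator by -sqrt(15) + 3*sqrt(7).
Denominator becomes 48; numerator becomes -5*sqrt(15) + 15*sqrt(7).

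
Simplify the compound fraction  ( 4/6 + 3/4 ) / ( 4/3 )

17/16

Numerator: 4/6 + 3/4 = 17/12
Denominator: 4/3 = 4/3
Divide: (17/12) · (3/4) = 17/16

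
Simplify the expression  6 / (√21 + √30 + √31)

(-9*√2170 + 30*√31 + 33*√30 + 60*√21)/530

Group as (√21 + √30) + √31; multiply by (√21 + √30) - √31, then rationalise the remaining surd.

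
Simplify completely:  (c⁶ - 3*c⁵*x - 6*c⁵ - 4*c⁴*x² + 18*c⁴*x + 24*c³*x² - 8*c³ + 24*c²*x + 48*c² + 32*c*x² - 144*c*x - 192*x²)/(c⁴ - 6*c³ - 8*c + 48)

c² - 3*c*x - 4*x²

Factor: c⁶ - 3*c⁵*x - 6*c⁵ - 4*c⁴*x² + 18*c⁴*x + 24*c³*x² - 8*c³ + 24*c²*x + 48*c² + 32*c*x² - 144*c*x - 192*x² = (c + x)·(c - 2)·(c - 4*x)·(c - 6)·(c² + 2*c + 4);  c⁴ - 6*c³ - 8*c + 48 = (c - 2)·(c - 6)·(c² + 2*c + 4)
Cancel the common factors (c² + 2*c + 4), (c - 6), (c - 2).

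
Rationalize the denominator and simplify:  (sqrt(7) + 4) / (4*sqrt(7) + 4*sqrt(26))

(-4*sqrt(7) - 7 + sqrt(182) + 4*sqrt(26))/76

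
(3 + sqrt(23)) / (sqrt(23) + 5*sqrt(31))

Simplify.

Multiply numerator and denominator by -5*sqrt(31) + sqrt(23).
Denominator becomes -752; numerator becomes -5*sqrt(713) - 15*sqrt(31) + 3*sqrt(23) + 23.

(-23 - 3*sqrt(23) + 15*sqrt(31) + 5*sqrt(713))/752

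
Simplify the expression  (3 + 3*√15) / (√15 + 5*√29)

Multiply numerator and denominator by -5*√29 + √15.
Denominator becomes -710; numerator becomes -15*√435 - 15*√29 + 3*√15 + 45.

(-45 - 3*√15 + 15*√29 + 15*√435)/710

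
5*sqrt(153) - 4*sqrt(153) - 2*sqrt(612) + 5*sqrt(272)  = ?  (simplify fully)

11*sqrt(17)

5*sqrt(153) = 15*sqrt(17); 4*sqrt(153) = 12*sqrt(17); 2*sqrt(612) = 12*sqrt(17); 5*sqrt(272) = 20*sqrt(17)
Combine: (15 - 12 - 12 + 20)·sqrt(17) = 11*sqrt(17)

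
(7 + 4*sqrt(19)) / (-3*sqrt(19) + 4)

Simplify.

Multiply numerator and denominator by 4 + 3*sqrt(19).
Denominator becomes -155; numerator becomes 37*sqrt(19) + 256.

(-256 - 37*sqrt(19))/155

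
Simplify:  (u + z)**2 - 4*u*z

(u - z)**2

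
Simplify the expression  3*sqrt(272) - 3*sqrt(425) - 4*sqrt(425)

3*sqrt(272) = 12*sqrt(17); 3*sqrt(425) = 15*sqrt(17); 4*sqrt(425) = 20*sqrt(17)
Combine: (12 - 15 - 20)·sqrt(17) = -23*sqrt(17)

-23*sqrt(17)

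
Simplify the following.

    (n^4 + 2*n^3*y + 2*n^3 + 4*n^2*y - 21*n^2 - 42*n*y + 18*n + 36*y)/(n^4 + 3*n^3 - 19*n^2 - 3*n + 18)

(n + 2*y)/(n + 1)

Factor: n^4 + 2*n^3*y + 2*n^3 + 4*n^2*y - 21*n^2 - 42*n*y + 18*n + 36*y = (n - 1)*(n + 2*y)*(n - 3)*(n + 6);  n^4 + 3*n^3 - 19*n^2 - 3*n + 18 = (n + 1)*(n - 1)*(n - 3)*(n + 6)
Cancel the common factors (n - 3), (n - 1), (n + 6).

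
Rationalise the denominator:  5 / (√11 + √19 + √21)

(-2*√4389 + 9*√21 + 13*√19 + 29*√11)/151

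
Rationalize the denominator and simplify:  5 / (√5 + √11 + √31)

-25*√11 - 37*√5 + 2*√1705 + 15*√31

Group as (√5 + √31) + √11; multiply by (√5 + √31) - √11, then rationalise the remaining surd.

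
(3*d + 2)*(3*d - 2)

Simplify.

9*d**2 - 4

(3*d)**2 - (2)**2 = 9*d**2 - 4.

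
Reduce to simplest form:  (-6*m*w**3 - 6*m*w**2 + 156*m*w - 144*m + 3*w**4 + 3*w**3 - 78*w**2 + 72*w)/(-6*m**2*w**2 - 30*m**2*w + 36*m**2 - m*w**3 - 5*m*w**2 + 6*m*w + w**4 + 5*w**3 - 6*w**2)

(-6*m*w + 24*m + 3*w**2 - 12*w)/(-6*m**2 - m*w + w**2)

Factor: -6*m*w**3 - 6*m*w**2 + 156*m*w - 144*m + 3*w**4 + 3*w**3 - 78*w**2 + 72*w = 3*(w - 1)*(-2*m + w)*(w - 4)*(w + 6);  -6*m**2*w**2 - 30*m**2*w + 36*m**2 - m*w**3 - 5*m*w**2 + 6*m*w + w**4 + 5*w**3 - 6*w**2 = (2*m + w)*(-3*m + w)*(w + 6)*(w - 1)
Cancel the common factors (w - 1), (w + 6).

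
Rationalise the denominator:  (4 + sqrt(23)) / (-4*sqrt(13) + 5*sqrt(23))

(16*sqrt(13) + 4*sqrt(299) + 20*sqrt(23) + 115)/367

Multiply numerator and denominator by 4*sqrt(13) + 5*sqrt(23).
Denominator becomes 367; numerator becomes 16*sqrt(13) + 4*sqrt(299) + 20*sqrt(23) + 115.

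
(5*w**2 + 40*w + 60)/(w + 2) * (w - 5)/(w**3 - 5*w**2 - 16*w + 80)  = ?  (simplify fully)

Factor: 5*w**2 + 40*w + 60 = 5*(w + 6)*(w + 2);  w**3 - 5*w**2 - 16*w + 80 = (w - 5)*(w + 4)*(w - 4)
Cancel the common factors (w + 2), (w - 5).

(5*w + 30)/(w**2 - 16)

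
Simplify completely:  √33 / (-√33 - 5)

Multiply numerator and denominator by -5 + √33.
Denominator becomes -8; numerator becomes -5*√33 + 33.

(-33 + 5*√33)/8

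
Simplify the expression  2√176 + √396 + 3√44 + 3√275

2√176 = 8*√11; √396 = 6*√11; 3√44 = 6*√11; 3√275 = 15*√11
Combine: (8 + 6 + 6 + 15)·√11 = 35*√11

35*√11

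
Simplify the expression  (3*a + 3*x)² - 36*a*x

9*(a - x)²

After expansion: 9*a² - 18*a*x + 9*x² — a perfect-square trinomial.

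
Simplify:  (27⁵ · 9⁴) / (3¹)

3^22

27⁵ = 3^15; 9⁴ = 3^8; 3¹ = 3^1
Combine exponents: 3^22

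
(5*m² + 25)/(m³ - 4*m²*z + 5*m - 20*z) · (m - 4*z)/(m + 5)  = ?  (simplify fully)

Factor: 5*m² + 25 = 5·(m² + 5);  m³ - 4*m²*z + 5*m - 20*z = (m² + 5)·(m - 4*z)
Cancel the common factors (m² + 5), (m - 4*z).

5/(m + 5)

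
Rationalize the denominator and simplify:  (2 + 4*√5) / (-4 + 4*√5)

(3*√5 + 11)/8

Multiply numerator and denominator by -4*√5 - 4.
Denominator becomes -64; numerator becomes -88 - 24*√5.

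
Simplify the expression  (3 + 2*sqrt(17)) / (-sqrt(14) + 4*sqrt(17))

Multiply numerator and denominator by sqrt(14) + 4*sqrt(17).
Denominator becomes 258; numerator becomes 3*sqrt(14) + 2*sqrt(238) + 12*sqrt(17) + 136.

(3*sqrt(14) + 2*sqrt(238) + 12*sqrt(17) + 136)/258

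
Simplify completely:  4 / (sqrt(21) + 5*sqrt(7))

(-2*sqrt(21) + 10*sqrt(7))/77

Multiply numerator and denominator by -5*sqrt(7) + sqrt(21).
Denominator becomes -154; numerator becomes -20*sqrt(7) + 4*sqrt(21).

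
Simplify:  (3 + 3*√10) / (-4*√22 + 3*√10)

(-24*√55 - 90 - 12*√22 - 9*√10)/262

Multiply numerator and denominator by 3*√10 + 4*√22.
Denominator becomes -262; numerator becomes 9*√10 + 12*√22 + 90 + 24*√55.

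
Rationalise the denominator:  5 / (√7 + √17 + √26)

(-5*√3094 - 5*√26 + 40*√17 + 90*√7)/236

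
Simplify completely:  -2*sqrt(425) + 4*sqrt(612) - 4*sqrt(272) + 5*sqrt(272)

2*sqrt(425) = 10*sqrt(17); 4*sqrt(612) = 24*sqrt(17); 4*sqrt(272) = 16*sqrt(17); 5*sqrt(272) = 20*sqrt(17)
Combine: (-10 + 24 - 16 + 20)·sqrt(17) = 18*sqrt(17)

18*sqrt(17)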